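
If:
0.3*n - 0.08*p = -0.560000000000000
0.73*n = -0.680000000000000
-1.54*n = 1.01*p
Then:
No Solution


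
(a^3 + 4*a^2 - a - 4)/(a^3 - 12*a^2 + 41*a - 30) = (a^2 + 5*a + 4)/(a^2 - 11*a + 30)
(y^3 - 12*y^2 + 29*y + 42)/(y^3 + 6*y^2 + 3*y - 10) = (y^3 - 12*y^2 + 29*y + 42)/(y^3 + 6*y^2 + 3*y - 10)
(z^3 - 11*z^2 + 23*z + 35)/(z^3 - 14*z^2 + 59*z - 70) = (z + 1)/(z - 2)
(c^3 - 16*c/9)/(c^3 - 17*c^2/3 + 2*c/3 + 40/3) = c*(3*c - 4)/(3*(c^2 - 7*c + 10))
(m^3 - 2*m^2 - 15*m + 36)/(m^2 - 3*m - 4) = (-m^3 + 2*m^2 + 15*m - 36)/(-m^2 + 3*m + 4)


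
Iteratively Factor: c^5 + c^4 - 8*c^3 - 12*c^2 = (c + 2)*(c^4 - c^3 - 6*c^2) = c*(c + 2)*(c^3 - c^2 - 6*c) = c^2*(c + 2)*(c^2 - c - 6) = c^2*(c + 2)^2*(c - 3)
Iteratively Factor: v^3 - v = (v)*(v^2 - 1) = v*(v - 1)*(v + 1)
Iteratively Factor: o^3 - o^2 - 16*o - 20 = (o + 2)*(o^2 - 3*o - 10) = (o + 2)^2*(o - 5)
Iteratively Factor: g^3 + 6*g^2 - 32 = (g + 4)*(g^2 + 2*g - 8) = (g + 4)^2*(g - 2)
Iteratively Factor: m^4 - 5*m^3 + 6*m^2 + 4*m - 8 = (m - 2)*(m^3 - 3*m^2 + 4) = (m - 2)^2*(m^2 - m - 2) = (m - 2)^3*(m + 1)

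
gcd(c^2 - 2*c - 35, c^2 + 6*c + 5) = c + 5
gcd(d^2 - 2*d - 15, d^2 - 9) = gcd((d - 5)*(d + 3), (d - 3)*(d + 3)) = d + 3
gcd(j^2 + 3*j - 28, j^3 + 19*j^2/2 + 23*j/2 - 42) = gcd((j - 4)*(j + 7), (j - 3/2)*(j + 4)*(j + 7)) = j + 7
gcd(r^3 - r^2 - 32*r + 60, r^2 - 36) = r + 6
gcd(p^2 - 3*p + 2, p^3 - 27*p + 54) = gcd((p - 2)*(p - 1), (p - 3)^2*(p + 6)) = 1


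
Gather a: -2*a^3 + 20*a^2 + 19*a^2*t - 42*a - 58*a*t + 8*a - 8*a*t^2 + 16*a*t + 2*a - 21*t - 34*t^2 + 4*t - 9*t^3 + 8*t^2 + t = -2*a^3 + a^2*(19*t + 20) + a*(-8*t^2 - 42*t - 32) - 9*t^3 - 26*t^2 - 16*t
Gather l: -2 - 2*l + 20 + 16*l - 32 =14*l - 14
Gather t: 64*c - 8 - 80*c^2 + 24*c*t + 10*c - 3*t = -80*c^2 + 74*c + t*(24*c - 3) - 8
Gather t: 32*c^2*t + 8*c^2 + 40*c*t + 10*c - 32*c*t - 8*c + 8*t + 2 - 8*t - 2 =8*c^2 + 2*c + t*(32*c^2 + 8*c)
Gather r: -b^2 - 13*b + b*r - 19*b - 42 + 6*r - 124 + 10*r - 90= -b^2 - 32*b + r*(b + 16) - 256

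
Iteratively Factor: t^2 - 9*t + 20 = (t - 4)*(t - 5)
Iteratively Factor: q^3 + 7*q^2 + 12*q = (q)*(q^2 + 7*q + 12) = q*(q + 3)*(q + 4)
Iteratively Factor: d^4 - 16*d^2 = (d)*(d^3 - 16*d) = d*(d + 4)*(d^2 - 4*d) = d*(d - 4)*(d + 4)*(d)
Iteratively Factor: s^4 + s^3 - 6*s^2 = (s)*(s^3 + s^2 - 6*s) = s*(s - 2)*(s^2 + 3*s) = s^2*(s - 2)*(s + 3)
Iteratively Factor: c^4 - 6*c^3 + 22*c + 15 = (c + 1)*(c^3 - 7*c^2 + 7*c + 15) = (c + 1)^2*(c^2 - 8*c + 15) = (c - 3)*(c + 1)^2*(c - 5)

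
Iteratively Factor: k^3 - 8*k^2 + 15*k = (k)*(k^2 - 8*k + 15) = k*(k - 5)*(k - 3)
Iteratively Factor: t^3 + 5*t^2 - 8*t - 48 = (t + 4)*(t^2 + t - 12) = (t - 3)*(t + 4)*(t + 4)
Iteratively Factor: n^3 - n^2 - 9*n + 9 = (n + 3)*(n^2 - 4*n + 3) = (n - 1)*(n + 3)*(n - 3)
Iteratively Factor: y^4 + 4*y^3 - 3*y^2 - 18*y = (y - 2)*(y^3 + 6*y^2 + 9*y) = (y - 2)*(y + 3)*(y^2 + 3*y) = y*(y - 2)*(y + 3)*(y + 3)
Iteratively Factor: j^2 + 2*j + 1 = (j + 1)*(j + 1)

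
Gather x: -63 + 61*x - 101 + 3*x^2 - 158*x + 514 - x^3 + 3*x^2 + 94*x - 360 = -x^3 + 6*x^2 - 3*x - 10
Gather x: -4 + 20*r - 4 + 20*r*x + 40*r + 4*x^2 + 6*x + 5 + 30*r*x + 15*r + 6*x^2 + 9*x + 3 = 75*r + 10*x^2 + x*(50*r + 15)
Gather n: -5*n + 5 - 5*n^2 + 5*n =5 - 5*n^2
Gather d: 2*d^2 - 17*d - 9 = 2*d^2 - 17*d - 9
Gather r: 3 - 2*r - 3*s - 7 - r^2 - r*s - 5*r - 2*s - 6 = -r^2 + r*(-s - 7) - 5*s - 10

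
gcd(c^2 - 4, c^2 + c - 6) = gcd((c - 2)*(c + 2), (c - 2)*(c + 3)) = c - 2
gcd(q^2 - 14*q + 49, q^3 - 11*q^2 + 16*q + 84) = q - 7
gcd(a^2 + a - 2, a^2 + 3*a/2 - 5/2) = a - 1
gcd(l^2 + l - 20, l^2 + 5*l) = l + 5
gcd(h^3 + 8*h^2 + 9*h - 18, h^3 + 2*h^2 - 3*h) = h^2 + 2*h - 3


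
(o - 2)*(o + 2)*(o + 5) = o^3 + 5*o^2 - 4*o - 20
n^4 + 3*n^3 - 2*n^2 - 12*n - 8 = (n - 2)*(n + 1)*(n + 2)^2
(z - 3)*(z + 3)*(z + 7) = z^3 + 7*z^2 - 9*z - 63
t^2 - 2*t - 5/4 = (t - 5/2)*(t + 1/2)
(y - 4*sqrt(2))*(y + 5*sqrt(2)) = y^2 + sqrt(2)*y - 40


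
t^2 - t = t*(t - 1)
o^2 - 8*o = o*(o - 8)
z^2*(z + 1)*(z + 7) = z^4 + 8*z^3 + 7*z^2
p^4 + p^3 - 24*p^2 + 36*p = p*(p - 3)*(p - 2)*(p + 6)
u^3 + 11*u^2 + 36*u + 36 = (u + 2)*(u + 3)*(u + 6)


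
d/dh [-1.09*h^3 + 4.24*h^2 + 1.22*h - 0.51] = -3.27*h^2 + 8.48*h + 1.22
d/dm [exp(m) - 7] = exp(m)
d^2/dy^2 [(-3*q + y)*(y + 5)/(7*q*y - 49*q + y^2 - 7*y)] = 2*(-(3*q - y)*(y + 5)*(7*q + 2*y - 7)^2 + ((3*q - y)*(y + 5) + (3*q - y)*(7*q + 2*y - 7) - (y + 5)*(7*q + 2*y - 7))*(7*q*y - 49*q + y^2 - 7*y) + (7*q*y - 49*q + y^2 - 7*y)^2)/(7*q*y - 49*q + y^2 - 7*y)^3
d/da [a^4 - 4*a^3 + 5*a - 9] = 4*a^3 - 12*a^2 + 5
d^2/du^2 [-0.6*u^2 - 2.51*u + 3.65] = -1.20000000000000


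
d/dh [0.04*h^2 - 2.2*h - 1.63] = 0.08*h - 2.2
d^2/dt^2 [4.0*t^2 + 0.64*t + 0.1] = 8.00000000000000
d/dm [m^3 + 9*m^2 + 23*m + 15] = 3*m^2 + 18*m + 23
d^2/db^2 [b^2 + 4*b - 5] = 2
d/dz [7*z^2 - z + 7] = 14*z - 1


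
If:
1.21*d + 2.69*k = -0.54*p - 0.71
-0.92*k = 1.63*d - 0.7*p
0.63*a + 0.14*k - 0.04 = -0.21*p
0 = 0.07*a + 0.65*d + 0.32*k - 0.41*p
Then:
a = 0.09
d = 0.36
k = -0.47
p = 0.22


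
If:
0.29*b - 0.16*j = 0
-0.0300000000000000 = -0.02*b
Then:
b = 1.50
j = 2.72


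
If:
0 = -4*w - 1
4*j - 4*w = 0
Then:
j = -1/4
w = -1/4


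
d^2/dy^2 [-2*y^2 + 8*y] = -4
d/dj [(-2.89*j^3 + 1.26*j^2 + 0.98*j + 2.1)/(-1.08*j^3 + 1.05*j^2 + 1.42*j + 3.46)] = (-1.77635683940025e-15*j^5 - 1.6737*j^4 - 6.0908*j^3 - 22.434*j^2 + 4.3092*j + 0.4088)/(1.1664*j^6 - 2.268*j^5 - 1.9647*j^4 - 4.4916*j^3 + 9.2824*j^2 + 9.8264*j + 11.9716)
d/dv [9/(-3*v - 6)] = 3/(v + 2)^2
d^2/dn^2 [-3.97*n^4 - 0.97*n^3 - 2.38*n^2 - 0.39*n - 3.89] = -47.64*n^2 - 5.82*n - 4.76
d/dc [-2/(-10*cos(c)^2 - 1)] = 20*sin(2*c)/(5*cos(2*c) + 6)^2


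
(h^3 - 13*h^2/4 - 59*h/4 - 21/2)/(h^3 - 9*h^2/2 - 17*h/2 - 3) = (4*h + 7)/(2*(2*h + 1))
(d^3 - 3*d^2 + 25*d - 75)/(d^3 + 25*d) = (d - 3)/d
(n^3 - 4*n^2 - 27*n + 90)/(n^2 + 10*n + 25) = (n^2 - 9*n + 18)/(n + 5)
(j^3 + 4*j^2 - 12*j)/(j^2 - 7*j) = (j^2 + 4*j - 12)/(j - 7)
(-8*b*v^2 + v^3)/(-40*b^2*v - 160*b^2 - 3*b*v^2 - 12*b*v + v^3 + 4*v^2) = v^2/(5*b*v + 20*b + v^2 + 4*v)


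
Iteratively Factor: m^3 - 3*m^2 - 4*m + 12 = (m + 2)*(m^2 - 5*m + 6) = (m - 3)*(m + 2)*(m - 2)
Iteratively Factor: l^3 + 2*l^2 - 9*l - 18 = (l + 3)*(l^2 - l - 6) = (l + 2)*(l + 3)*(l - 3)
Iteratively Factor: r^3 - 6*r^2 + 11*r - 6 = (r - 3)*(r^2 - 3*r + 2) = (r - 3)*(r - 2)*(r - 1)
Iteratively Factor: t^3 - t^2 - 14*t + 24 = (t + 4)*(t^2 - 5*t + 6) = (t - 2)*(t + 4)*(t - 3)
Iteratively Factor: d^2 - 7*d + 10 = (d - 2)*(d - 5)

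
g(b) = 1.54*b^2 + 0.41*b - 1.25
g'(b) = 3.08*b + 0.41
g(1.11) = 1.10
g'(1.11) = 3.83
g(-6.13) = 54.11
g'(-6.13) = -18.47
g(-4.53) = 28.49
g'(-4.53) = -13.54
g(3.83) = 22.91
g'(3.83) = 12.21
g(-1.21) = 0.51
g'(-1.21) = -3.32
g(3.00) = 13.84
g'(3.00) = 9.65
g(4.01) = 25.16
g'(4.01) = 12.76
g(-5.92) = 50.29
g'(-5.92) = -17.82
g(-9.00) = 119.80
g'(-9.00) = -27.31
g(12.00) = 225.43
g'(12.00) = 37.37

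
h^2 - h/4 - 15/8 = (h - 3/2)*(h + 5/4)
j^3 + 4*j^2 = j^2*(j + 4)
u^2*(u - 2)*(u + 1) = u^4 - u^3 - 2*u^2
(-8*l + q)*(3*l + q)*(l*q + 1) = -24*l^3*q - 5*l^2*q^2 - 24*l^2 + l*q^3 - 5*l*q + q^2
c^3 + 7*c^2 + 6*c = c*(c + 1)*(c + 6)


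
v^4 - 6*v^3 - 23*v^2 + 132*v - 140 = (v - 7)*(v - 2)^2*(v + 5)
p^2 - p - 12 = (p - 4)*(p + 3)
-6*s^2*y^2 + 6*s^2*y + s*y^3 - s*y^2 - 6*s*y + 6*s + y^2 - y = (-6*s + y)*(y - 1)*(s*y + 1)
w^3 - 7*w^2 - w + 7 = (w - 7)*(w - 1)*(w + 1)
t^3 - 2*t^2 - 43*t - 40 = (t - 8)*(t + 1)*(t + 5)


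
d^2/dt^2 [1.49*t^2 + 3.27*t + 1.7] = 2.98000000000000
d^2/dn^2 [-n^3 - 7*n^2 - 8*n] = -6*n - 14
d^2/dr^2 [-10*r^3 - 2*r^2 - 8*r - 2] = -60*r - 4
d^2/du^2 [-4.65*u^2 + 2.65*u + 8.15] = -9.30000000000000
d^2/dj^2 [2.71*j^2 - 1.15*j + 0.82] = 5.42000000000000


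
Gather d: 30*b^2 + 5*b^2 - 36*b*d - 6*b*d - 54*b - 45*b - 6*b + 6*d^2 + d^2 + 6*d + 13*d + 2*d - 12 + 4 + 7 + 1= 35*b^2 - 105*b + 7*d^2 + d*(21 - 42*b)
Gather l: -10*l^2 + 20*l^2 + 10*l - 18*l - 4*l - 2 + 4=10*l^2 - 12*l + 2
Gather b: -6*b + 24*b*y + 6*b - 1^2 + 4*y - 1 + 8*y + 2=24*b*y + 12*y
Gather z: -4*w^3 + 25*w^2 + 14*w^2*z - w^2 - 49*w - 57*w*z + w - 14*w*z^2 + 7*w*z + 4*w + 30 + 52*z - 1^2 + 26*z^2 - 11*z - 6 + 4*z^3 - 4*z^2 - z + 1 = -4*w^3 + 24*w^2 - 44*w + 4*z^3 + z^2*(22 - 14*w) + z*(14*w^2 - 50*w + 40) + 24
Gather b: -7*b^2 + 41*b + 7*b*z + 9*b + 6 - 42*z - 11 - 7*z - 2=-7*b^2 + b*(7*z + 50) - 49*z - 7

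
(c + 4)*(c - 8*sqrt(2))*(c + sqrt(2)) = c^3 - 7*sqrt(2)*c^2 + 4*c^2 - 28*sqrt(2)*c - 16*c - 64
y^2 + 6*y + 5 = (y + 1)*(y + 5)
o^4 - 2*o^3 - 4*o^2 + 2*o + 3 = (o - 3)*(o - 1)*(o + 1)^2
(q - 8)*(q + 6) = q^2 - 2*q - 48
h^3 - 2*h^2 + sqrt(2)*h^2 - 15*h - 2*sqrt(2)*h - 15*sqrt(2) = (h - 5)*(h + 3)*(h + sqrt(2))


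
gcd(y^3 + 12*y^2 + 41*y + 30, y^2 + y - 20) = y + 5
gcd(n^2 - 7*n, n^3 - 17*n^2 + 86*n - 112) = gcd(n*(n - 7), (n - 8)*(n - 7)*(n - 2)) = n - 7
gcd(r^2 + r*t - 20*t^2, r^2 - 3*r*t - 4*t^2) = r - 4*t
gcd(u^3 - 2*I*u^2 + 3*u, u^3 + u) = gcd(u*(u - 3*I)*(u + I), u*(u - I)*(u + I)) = u^2 + I*u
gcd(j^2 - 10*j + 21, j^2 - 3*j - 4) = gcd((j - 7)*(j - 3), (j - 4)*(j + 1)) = 1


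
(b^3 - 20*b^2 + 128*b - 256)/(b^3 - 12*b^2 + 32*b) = (b - 8)/b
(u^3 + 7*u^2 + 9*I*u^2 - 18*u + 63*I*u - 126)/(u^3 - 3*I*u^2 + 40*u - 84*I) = (u^2 + u*(7 + 3*I) + 21*I)/(u^2 - 9*I*u - 14)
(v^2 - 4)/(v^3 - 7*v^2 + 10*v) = (v + 2)/(v*(v - 5))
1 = 1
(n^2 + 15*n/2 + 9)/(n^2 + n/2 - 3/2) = (n + 6)/(n - 1)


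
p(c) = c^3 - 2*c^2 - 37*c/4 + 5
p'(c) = 3*c^2 - 4*c - 37/4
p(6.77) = 161.00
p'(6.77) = 101.17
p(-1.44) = 11.19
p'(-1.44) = 2.73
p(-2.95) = -10.79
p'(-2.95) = 28.66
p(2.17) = -14.27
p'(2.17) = -3.80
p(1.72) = -11.74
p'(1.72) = -7.25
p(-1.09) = 11.41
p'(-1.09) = -1.33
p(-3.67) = -37.42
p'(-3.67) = 45.84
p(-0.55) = 9.32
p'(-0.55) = -6.14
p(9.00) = 488.75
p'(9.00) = 197.75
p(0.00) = 5.00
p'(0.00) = -9.25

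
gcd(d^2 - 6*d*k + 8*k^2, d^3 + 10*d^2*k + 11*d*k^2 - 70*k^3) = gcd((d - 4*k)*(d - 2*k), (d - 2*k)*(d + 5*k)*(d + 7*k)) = d - 2*k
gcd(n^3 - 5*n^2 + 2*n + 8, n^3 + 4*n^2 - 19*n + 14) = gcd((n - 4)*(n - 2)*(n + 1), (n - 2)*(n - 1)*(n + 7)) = n - 2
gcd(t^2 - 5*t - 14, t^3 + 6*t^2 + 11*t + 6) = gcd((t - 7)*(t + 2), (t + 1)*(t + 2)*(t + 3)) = t + 2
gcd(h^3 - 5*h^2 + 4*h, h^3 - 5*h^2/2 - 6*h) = h^2 - 4*h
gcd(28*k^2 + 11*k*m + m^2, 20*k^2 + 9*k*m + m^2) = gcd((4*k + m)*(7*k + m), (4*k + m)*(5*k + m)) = 4*k + m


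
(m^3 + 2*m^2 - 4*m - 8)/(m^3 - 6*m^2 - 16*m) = (m^2 - 4)/(m*(m - 8))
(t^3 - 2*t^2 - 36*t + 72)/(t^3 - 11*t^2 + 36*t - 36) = (t + 6)/(t - 3)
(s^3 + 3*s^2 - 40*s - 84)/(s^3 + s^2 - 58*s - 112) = (s - 6)/(s - 8)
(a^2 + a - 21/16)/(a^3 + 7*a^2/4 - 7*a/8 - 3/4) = (4*a + 7)/(2*(2*a^2 + 5*a + 2))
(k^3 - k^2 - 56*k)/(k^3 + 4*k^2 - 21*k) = (k - 8)/(k - 3)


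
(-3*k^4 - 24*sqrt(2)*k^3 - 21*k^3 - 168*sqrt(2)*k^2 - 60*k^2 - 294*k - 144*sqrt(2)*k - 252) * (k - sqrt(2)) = -3*k^5 - 21*sqrt(2)*k^4 - 21*k^4 - 147*sqrt(2)*k^3 - 12*k^3 - 84*sqrt(2)*k^2 + 42*k^2 + 36*k + 294*sqrt(2)*k + 252*sqrt(2)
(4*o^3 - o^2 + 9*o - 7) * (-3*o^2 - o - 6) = -12*o^5 - o^4 - 50*o^3 + 18*o^2 - 47*o + 42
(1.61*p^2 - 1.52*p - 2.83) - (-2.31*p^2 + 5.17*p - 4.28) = 3.92*p^2 - 6.69*p + 1.45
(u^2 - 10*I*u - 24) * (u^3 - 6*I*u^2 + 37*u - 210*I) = u^5 - 16*I*u^4 - 47*u^3 - 436*I*u^2 - 2988*u + 5040*I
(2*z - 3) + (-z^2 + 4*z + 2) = -z^2 + 6*z - 1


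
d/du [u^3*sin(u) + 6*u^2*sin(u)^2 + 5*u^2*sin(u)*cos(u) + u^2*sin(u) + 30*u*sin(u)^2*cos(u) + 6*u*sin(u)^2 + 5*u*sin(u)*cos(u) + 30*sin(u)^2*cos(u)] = u^3*cos(u) + 3*u^2*sin(u) + 6*u^2*sin(2*u) + u^2*cos(u) + 5*u^2*cos(2*u) - 11*u*sin(u)/2 + 11*u*sin(2*u) + 45*u*sin(3*u)/2 - u*cos(2*u) + 6*u - 15*sin(u)/2 + 5*sin(2*u)/2 + 45*sin(3*u)/2 + 15*cos(u)/2 - 3*cos(2*u) - 15*cos(3*u)/2 + 3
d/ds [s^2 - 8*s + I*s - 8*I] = 2*s - 8 + I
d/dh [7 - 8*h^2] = -16*h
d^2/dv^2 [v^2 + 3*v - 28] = 2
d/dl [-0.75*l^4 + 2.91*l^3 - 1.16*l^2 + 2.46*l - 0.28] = -3.0*l^3 + 8.73*l^2 - 2.32*l + 2.46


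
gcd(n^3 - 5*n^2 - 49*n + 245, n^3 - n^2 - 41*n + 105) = n^2 + 2*n - 35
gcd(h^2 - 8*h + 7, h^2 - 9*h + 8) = h - 1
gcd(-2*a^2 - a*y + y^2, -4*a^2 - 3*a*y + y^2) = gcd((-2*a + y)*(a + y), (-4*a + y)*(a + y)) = a + y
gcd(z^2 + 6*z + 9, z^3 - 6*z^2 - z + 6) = 1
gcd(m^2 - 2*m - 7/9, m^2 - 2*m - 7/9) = m^2 - 2*m - 7/9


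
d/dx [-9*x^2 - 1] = -18*x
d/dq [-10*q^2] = -20*q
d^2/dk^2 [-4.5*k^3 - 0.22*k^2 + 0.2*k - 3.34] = -27.0*k - 0.44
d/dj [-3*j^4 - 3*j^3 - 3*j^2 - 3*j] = -12*j^3 - 9*j^2 - 6*j - 3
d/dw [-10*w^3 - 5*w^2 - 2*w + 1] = -30*w^2 - 10*w - 2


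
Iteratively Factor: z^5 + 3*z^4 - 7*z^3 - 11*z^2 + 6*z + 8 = (z + 4)*(z^4 - z^3 - 3*z^2 + z + 2) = (z - 2)*(z + 4)*(z^3 + z^2 - z - 1) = (z - 2)*(z - 1)*(z + 4)*(z^2 + 2*z + 1) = (z - 2)*(z - 1)*(z + 1)*(z + 4)*(z + 1)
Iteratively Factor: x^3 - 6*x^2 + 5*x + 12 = (x + 1)*(x^2 - 7*x + 12) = (x - 4)*(x + 1)*(x - 3)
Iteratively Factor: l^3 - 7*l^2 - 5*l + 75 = (l + 3)*(l^2 - 10*l + 25) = (l - 5)*(l + 3)*(l - 5)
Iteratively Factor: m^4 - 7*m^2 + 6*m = (m - 1)*(m^3 + m^2 - 6*m) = (m - 1)*(m + 3)*(m^2 - 2*m) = m*(m - 1)*(m + 3)*(m - 2)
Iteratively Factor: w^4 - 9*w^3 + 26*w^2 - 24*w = (w - 3)*(w^3 - 6*w^2 + 8*w) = (w - 4)*(w - 3)*(w^2 - 2*w) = (w - 4)*(w - 3)*(w - 2)*(w)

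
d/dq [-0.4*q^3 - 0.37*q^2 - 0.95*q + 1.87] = -1.2*q^2 - 0.74*q - 0.95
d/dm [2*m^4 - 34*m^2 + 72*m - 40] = 8*m^3 - 68*m + 72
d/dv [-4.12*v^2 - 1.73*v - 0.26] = -8.24*v - 1.73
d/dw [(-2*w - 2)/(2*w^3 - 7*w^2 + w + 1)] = 2*w*(4*w^2 - w - 14)/(4*w^6 - 28*w^5 + 53*w^4 - 10*w^3 - 13*w^2 + 2*w + 1)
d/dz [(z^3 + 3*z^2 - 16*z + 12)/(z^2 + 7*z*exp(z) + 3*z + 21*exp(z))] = ((3*z^2 + 6*z - 16)*(z^2 + 7*z*exp(z) + 3*z + 21*exp(z)) - (z^3 + 3*z^2 - 16*z + 12)*(7*z*exp(z) + 2*z + 28*exp(z) + 3))/(z^2 + 7*z*exp(z) + 3*z + 21*exp(z))^2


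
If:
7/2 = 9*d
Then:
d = 7/18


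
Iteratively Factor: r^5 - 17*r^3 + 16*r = (r + 1)*(r^4 - r^3 - 16*r^2 + 16*r) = r*(r + 1)*(r^3 - r^2 - 16*r + 16) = r*(r - 4)*(r + 1)*(r^2 + 3*r - 4) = r*(r - 4)*(r + 1)*(r + 4)*(r - 1)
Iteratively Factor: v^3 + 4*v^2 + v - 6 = (v - 1)*(v^2 + 5*v + 6) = (v - 1)*(v + 3)*(v + 2)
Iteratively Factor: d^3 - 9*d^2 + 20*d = (d - 5)*(d^2 - 4*d) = (d - 5)*(d - 4)*(d)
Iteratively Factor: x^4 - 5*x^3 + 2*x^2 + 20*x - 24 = (x - 3)*(x^3 - 2*x^2 - 4*x + 8) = (x - 3)*(x + 2)*(x^2 - 4*x + 4) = (x - 3)*(x - 2)*(x + 2)*(x - 2)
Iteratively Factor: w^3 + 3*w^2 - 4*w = (w - 1)*(w^2 + 4*w) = (w - 1)*(w + 4)*(w)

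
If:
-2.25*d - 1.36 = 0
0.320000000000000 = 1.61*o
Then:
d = -0.60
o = 0.20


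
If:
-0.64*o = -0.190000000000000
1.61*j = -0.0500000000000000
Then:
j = -0.03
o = 0.30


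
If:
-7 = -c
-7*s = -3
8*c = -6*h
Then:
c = 7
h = -28/3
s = 3/7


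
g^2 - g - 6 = (g - 3)*(g + 2)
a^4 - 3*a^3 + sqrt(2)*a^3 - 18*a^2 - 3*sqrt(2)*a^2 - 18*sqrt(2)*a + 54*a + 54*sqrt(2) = (a - 3)*(a - 3*sqrt(2))*(a + sqrt(2))*(a + 3*sqrt(2))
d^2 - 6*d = d*(d - 6)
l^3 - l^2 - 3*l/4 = l*(l - 3/2)*(l + 1/2)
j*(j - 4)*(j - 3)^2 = j^4 - 10*j^3 + 33*j^2 - 36*j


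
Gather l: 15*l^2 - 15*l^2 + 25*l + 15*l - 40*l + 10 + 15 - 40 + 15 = 0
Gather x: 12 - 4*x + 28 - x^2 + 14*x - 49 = -x^2 + 10*x - 9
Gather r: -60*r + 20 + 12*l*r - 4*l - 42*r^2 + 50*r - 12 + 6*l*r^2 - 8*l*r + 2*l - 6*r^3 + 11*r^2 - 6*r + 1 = -2*l - 6*r^3 + r^2*(6*l - 31) + r*(4*l - 16) + 9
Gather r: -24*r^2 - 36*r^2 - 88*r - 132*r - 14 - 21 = -60*r^2 - 220*r - 35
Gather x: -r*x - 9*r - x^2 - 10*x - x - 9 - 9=-9*r - x^2 + x*(-r - 11) - 18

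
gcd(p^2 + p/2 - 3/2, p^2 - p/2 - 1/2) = p - 1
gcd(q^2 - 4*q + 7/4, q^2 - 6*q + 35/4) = q - 7/2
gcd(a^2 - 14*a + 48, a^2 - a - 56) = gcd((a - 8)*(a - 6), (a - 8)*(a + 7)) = a - 8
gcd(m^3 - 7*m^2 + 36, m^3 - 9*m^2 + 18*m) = m^2 - 9*m + 18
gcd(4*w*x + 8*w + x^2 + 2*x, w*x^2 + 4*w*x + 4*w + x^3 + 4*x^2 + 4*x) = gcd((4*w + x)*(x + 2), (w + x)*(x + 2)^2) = x + 2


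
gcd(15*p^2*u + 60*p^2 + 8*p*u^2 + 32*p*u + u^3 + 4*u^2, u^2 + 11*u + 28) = u + 4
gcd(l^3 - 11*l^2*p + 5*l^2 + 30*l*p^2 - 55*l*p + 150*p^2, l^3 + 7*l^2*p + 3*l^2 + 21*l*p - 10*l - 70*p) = l + 5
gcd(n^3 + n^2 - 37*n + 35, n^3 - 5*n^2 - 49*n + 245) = n^2 + 2*n - 35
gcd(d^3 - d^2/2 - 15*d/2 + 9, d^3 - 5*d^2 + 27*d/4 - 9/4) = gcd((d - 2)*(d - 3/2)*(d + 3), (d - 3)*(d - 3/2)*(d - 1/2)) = d - 3/2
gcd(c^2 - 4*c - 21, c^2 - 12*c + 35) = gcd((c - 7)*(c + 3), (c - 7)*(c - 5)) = c - 7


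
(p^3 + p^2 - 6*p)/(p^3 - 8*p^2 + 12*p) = (p + 3)/(p - 6)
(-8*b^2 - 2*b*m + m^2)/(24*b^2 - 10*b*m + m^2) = (-2*b - m)/(6*b - m)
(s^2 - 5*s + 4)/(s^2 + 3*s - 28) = (s - 1)/(s + 7)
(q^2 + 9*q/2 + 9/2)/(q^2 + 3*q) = (q + 3/2)/q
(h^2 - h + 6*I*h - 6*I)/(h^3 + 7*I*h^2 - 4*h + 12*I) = (h - 1)/(h^2 + I*h + 2)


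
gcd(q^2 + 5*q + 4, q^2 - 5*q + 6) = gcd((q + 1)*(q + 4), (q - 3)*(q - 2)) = 1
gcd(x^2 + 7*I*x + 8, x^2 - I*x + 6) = 1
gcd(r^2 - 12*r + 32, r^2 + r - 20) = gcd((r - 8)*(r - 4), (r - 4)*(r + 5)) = r - 4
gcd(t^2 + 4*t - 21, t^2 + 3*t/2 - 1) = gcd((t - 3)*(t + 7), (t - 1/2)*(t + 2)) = 1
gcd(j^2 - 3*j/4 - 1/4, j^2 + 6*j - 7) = j - 1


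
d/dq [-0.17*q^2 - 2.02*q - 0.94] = -0.34*q - 2.02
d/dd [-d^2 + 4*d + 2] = 4 - 2*d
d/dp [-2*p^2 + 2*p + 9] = 2 - 4*p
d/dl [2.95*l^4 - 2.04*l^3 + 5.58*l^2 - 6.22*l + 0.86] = 11.8*l^3 - 6.12*l^2 + 11.16*l - 6.22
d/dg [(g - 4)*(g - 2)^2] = (g - 2)*(3*g - 10)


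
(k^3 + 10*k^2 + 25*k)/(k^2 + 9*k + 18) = k*(k^2 + 10*k + 25)/(k^2 + 9*k + 18)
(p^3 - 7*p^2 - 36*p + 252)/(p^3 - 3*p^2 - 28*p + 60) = (p^2 - p - 42)/(p^2 + 3*p - 10)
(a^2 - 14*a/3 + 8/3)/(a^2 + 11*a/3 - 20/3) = (3*a^2 - 14*a + 8)/(3*a^2 + 11*a - 20)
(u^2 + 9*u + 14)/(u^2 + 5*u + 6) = (u + 7)/(u + 3)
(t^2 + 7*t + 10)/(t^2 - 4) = (t + 5)/(t - 2)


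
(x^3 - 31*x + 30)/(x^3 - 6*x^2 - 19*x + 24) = (x^2 + x - 30)/(x^2 - 5*x - 24)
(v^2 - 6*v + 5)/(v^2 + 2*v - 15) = (v^2 - 6*v + 5)/(v^2 + 2*v - 15)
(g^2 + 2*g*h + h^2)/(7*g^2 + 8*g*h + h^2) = (g + h)/(7*g + h)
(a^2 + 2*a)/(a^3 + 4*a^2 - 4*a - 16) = a/(a^2 + 2*a - 8)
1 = 1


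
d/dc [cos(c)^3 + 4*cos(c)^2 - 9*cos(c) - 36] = (-3*cos(c)^2 - 8*cos(c) + 9)*sin(c)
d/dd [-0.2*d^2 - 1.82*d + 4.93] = -0.4*d - 1.82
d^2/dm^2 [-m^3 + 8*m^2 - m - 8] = 16 - 6*m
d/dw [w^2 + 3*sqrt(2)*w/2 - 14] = 2*w + 3*sqrt(2)/2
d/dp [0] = 0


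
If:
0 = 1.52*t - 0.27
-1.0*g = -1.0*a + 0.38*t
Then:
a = g + 0.0675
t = 0.18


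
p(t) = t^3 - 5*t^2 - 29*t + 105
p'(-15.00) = 796.00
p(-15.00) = -3960.00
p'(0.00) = -29.00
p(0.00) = 105.00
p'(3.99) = -21.14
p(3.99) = -26.79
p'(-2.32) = 10.35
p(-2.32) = 132.88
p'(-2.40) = 12.28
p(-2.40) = 131.98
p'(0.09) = -29.88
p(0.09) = 102.35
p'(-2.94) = 26.33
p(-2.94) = 121.63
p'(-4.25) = 67.69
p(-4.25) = 61.17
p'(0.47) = -33.04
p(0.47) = 90.37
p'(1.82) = -37.26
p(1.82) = 41.69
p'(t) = 3*t^2 - 10*t - 29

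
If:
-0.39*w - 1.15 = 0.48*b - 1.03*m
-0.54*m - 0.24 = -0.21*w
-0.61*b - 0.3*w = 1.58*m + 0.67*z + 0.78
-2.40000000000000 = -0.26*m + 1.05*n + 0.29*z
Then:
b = -0.0158793518530068*z - 3.30295508126785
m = 0.37932066810533 - 0.280813801190016*z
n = -0.345725322199432*z - 2.19178726313582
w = 2.11825314655656 - 0.722092631631469*z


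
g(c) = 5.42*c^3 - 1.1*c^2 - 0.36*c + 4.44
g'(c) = 16.26*c^2 - 2.2*c - 0.36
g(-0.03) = 4.45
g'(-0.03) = -0.28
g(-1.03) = -2.28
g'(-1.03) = 19.16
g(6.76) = 1626.06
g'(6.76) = 727.81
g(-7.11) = -1996.69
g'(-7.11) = 837.26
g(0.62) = 5.09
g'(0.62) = 4.53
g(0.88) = 6.96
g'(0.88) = 10.30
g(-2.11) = -50.61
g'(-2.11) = 76.67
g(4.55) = 490.57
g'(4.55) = 326.25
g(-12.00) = -9515.40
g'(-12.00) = 2367.48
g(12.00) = 9207.48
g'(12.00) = 2314.68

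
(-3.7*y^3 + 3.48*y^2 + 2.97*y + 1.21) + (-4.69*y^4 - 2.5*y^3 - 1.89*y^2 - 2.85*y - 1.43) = -4.69*y^4 - 6.2*y^3 + 1.59*y^2 + 0.12*y - 0.22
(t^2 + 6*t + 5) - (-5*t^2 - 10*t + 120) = 6*t^2 + 16*t - 115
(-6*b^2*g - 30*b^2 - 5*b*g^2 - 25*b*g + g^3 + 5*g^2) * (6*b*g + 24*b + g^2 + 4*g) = -36*b^3*g^2 - 324*b^3*g - 720*b^3 - 36*b^2*g^3 - 324*b^2*g^2 - 720*b^2*g + b*g^4 + 9*b*g^3 + 20*b*g^2 + g^5 + 9*g^4 + 20*g^3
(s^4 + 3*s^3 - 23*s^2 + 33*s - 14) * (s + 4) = s^5 + 7*s^4 - 11*s^3 - 59*s^2 + 118*s - 56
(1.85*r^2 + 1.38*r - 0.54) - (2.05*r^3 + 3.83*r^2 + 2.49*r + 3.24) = -2.05*r^3 - 1.98*r^2 - 1.11*r - 3.78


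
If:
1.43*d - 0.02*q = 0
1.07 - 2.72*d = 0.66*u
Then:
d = 0.393382352941176 - 0.242647058823529*u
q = 28.1268382352941 - 17.3492647058824*u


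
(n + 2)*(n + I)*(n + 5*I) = n^3 + 2*n^2 + 6*I*n^2 - 5*n + 12*I*n - 10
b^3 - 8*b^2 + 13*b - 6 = (b - 6)*(b - 1)^2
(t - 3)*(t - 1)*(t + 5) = t^3 + t^2 - 17*t + 15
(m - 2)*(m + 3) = m^2 + m - 6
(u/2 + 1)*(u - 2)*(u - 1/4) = u^3/2 - u^2/8 - 2*u + 1/2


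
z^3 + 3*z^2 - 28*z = z*(z - 4)*(z + 7)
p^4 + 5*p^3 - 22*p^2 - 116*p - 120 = (p - 5)*(p + 2)^2*(p + 6)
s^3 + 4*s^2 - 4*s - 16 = (s - 2)*(s + 2)*(s + 4)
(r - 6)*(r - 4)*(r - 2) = r^3 - 12*r^2 + 44*r - 48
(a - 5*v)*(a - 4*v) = a^2 - 9*a*v + 20*v^2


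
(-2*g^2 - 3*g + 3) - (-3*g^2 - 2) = g^2 - 3*g + 5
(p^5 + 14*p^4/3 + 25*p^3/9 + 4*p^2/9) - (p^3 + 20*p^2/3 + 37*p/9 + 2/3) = p^5 + 14*p^4/3 + 16*p^3/9 - 56*p^2/9 - 37*p/9 - 2/3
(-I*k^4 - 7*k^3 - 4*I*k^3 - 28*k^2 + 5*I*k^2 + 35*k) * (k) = -I*k^5 - 7*k^4 - 4*I*k^4 - 28*k^3 + 5*I*k^3 + 35*k^2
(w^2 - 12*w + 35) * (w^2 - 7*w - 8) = w^4 - 19*w^3 + 111*w^2 - 149*w - 280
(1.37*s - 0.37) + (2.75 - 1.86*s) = 2.38 - 0.49*s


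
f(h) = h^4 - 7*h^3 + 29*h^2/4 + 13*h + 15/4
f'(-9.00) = -4734.50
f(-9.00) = 12138.00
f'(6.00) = 208.00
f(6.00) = 126.75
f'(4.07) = -6.17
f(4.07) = -20.78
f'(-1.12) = -35.20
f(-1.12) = 9.69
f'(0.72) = 14.05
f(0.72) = 14.52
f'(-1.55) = -74.82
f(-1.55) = 32.86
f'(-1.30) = -50.13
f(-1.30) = 17.34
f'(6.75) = 384.25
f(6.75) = 344.94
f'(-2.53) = -222.88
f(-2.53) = 171.60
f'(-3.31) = -410.13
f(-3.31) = 414.04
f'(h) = 4*h^3 - 21*h^2 + 29*h/2 + 13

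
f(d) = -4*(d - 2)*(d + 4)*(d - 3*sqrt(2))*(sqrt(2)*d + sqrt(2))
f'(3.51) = -73.72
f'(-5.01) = 2214.48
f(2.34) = 77.49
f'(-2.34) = -189.16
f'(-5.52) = 3180.09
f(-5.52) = -2853.27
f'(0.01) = -96.62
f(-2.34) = 359.48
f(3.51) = 211.96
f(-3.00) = 409.71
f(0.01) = -192.98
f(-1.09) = 24.41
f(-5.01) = -1486.02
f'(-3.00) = 66.34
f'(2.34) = 222.61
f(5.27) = -1104.57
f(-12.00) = -113198.93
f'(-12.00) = 39495.56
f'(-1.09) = -275.34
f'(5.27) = -1708.26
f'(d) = -4*sqrt(2)*(d - 2)*(d + 4)*(d - 3*sqrt(2)) - 4*(d - 2)*(d + 4)*(sqrt(2)*d + sqrt(2)) - 4*(d - 2)*(d - 3*sqrt(2))*(sqrt(2)*d + sqrt(2)) - 4*(d + 4)*(d - 3*sqrt(2))*(sqrt(2)*d + sqrt(2)) = -16*sqrt(2)*d^3 - 36*sqrt(2)*d^2 + 72*d^2 + 48*sqrt(2)*d + 144*d - 144 + 32*sqrt(2)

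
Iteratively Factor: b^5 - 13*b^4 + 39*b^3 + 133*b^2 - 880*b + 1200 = (b - 5)*(b^4 - 8*b^3 - b^2 + 128*b - 240) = (b - 5)*(b + 4)*(b^3 - 12*b^2 + 47*b - 60) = (b - 5)^2*(b + 4)*(b^2 - 7*b + 12) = (b - 5)^2*(b - 3)*(b + 4)*(b - 4)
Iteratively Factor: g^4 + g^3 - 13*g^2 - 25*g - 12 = (g + 1)*(g^3 - 13*g - 12) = (g + 1)^2*(g^2 - g - 12) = (g + 1)^2*(g + 3)*(g - 4)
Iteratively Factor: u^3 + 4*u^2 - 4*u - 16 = (u - 2)*(u^2 + 6*u + 8) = (u - 2)*(u + 4)*(u + 2)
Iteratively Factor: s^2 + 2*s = (s)*(s + 2)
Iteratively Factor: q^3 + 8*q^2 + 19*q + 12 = (q + 3)*(q^2 + 5*q + 4) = (q + 1)*(q + 3)*(q + 4)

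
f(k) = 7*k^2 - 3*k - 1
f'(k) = 14*k - 3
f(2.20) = 26.28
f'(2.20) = 27.80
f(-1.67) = 23.53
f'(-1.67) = -26.38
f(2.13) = 24.37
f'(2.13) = 26.82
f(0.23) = -1.32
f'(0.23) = 0.22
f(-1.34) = 15.59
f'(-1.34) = -21.76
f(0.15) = -1.29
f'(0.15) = -0.90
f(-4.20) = 135.08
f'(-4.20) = -61.80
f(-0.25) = 0.19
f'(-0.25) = -6.50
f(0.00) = -1.00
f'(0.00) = -3.00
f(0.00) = -1.00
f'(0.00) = -3.00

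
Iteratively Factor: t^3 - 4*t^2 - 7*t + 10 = (t + 2)*(t^2 - 6*t + 5) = (t - 1)*(t + 2)*(t - 5)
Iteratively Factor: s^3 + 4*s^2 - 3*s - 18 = (s + 3)*(s^2 + s - 6) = (s + 3)^2*(s - 2)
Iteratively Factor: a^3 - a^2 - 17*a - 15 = (a + 1)*(a^2 - 2*a - 15) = (a - 5)*(a + 1)*(a + 3)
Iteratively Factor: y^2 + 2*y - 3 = (y + 3)*(y - 1)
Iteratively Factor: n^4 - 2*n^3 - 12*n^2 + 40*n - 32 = (n - 2)*(n^3 - 12*n + 16) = (n - 2)*(n + 4)*(n^2 - 4*n + 4) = (n - 2)^2*(n + 4)*(n - 2)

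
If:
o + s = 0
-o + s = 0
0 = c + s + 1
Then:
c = -1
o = 0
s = 0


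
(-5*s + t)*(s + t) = -5*s^2 - 4*s*t + t^2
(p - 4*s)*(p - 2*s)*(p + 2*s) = p^3 - 4*p^2*s - 4*p*s^2 + 16*s^3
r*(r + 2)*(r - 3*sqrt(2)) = r^3 - 3*sqrt(2)*r^2 + 2*r^2 - 6*sqrt(2)*r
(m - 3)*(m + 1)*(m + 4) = m^3 + 2*m^2 - 11*m - 12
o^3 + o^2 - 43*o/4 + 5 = (o - 5/2)*(o - 1/2)*(o + 4)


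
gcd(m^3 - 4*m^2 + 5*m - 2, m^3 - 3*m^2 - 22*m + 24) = m - 1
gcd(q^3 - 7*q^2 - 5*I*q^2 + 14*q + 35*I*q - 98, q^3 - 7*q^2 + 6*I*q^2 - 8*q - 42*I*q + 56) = q^2 + q*(-7 + 2*I) - 14*I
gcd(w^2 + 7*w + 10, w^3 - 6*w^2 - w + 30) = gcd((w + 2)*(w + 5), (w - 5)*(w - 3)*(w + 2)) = w + 2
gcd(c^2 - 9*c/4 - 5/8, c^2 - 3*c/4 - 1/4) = c + 1/4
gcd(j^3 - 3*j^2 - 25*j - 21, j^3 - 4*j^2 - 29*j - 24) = j^2 + 4*j + 3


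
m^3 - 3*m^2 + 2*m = m*(m - 2)*(m - 1)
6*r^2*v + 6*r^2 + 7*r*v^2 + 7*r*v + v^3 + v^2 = (r + v)*(6*r + v)*(v + 1)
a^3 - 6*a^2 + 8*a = a*(a - 4)*(a - 2)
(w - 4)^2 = w^2 - 8*w + 16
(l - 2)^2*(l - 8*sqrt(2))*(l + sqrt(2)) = l^4 - 7*sqrt(2)*l^3 - 4*l^3 - 12*l^2 + 28*sqrt(2)*l^2 - 28*sqrt(2)*l + 64*l - 64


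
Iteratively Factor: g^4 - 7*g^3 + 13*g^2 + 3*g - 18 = (g - 3)*(g^3 - 4*g^2 + g + 6) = (g - 3)*(g - 2)*(g^2 - 2*g - 3) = (g - 3)*(g - 2)*(g + 1)*(g - 3)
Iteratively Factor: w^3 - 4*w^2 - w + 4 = (w - 4)*(w^2 - 1) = (w - 4)*(w - 1)*(w + 1)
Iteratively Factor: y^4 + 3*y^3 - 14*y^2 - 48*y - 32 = (y + 1)*(y^3 + 2*y^2 - 16*y - 32) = (y + 1)*(y + 4)*(y^2 - 2*y - 8) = (y + 1)*(y + 2)*(y + 4)*(y - 4)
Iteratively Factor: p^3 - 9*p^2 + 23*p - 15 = (p - 1)*(p^2 - 8*p + 15) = (p - 5)*(p - 1)*(p - 3)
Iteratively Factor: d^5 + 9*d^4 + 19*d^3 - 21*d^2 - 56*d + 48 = (d - 1)*(d^4 + 10*d^3 + 29*d^2 + 8*d - 48) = (d - 1)^2*(d^3 + 11*d^2 + 40*d + 48) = (d - 1)^2*(d + 4)*(d^2 + 7*d + 12) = (d - 1)^2*(d + 3)*(d + 4)*(d + 4)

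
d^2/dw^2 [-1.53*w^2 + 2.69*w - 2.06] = -3.06000000000000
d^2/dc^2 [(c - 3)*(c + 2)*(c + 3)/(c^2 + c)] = 4*(-5*c^3 - 27*c^2 - 27*c - 9)/(c^3*(c^3 + 3*c^2 + 3*c + 1))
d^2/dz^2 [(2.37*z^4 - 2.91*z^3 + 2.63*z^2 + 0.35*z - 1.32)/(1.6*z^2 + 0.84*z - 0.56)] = (12.1344*z^6 + 19.11168*z^5 - 2.70748800000001*z^4 - 32.43632*z^3 + 10.995648*z^2 - 14.238336*z - 2.249408)/(4.096*z^6 + 6.4512*z^5 - 0.913920000000001*z^4 - 3.923136*z^3 + 0.319872*z^2 + 0.790272*z - 0.175616)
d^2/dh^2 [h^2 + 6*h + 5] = 2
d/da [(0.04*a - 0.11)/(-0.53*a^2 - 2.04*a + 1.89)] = (0.0212*a^2 - 0.1166*a - 0.1488)/(0.2809*a^4 + 2.1624*a^3 + 2.1582*a^2 - 7.7112*a + 3.5721)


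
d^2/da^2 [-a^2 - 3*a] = -2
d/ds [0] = 0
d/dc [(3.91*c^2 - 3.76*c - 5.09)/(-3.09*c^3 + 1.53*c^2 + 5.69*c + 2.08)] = (12.0819*c^4 - 23.2368*c^3 - 19.1836*c^2 + 31.841*c + 21.1413)/(9.5481*c^6 - 9.4554*c^5 - 32.8233*c^4 + 4.557*c^3 + 38.7409*c^2 + 23.6704*c + 4.3264)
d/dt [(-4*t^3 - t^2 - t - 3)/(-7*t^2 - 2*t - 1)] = (28*t^4 + 16*t^3 + 7*t^2 - 40*t - 5)/(49*t^4 + 28*t^3 + 18*t^2 + 4*t + 1)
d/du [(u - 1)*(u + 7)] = 2*u + 6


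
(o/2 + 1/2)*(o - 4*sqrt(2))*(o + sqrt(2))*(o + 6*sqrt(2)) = o^4/2 + o^3/2 + 3*sqrt(2)*o^3/2 - 22*o^2 + 3*sqrt(2)*o^2/2 - 24*sqrt(2)*o - 22*o - 24*sqrt(2)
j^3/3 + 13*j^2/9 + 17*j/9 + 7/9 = (j/3 + 1/3)*(j + 1)*(j + 7/3)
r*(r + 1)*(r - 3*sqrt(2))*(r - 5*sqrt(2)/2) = r^4 - 11*sqrt(2)*r^3/2 + r^3 - 11*sqrt(2)*r^2/2 + 15*r^2 + 15*r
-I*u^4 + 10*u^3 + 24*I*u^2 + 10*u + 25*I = (u - I)*(u + 5*I)^2*(-I*u + 1)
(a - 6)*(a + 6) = a^2 - 36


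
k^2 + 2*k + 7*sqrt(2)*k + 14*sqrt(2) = (k + 2)*(k + 7*sqrt(2))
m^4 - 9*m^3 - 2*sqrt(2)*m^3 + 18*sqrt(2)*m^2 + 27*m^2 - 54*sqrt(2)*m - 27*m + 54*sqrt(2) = (m - 3)^3*(m - 2*sqrt(2))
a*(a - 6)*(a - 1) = a^3 - 7*a^2 + 6*a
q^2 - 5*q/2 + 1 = (q - 2)*(q - 1/2)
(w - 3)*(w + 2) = w^2 - w - 6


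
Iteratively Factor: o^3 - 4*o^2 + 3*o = (o - 1)*(o^2 - 3*o) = (o - 3)*(o - 1)*(o)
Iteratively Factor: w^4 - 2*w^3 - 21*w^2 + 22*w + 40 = (w - 5)*(w^3 + 3*w^2 - 6*w - 8) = (w - 5)*(w - 2)*(w^2 + 5*w + 4) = (w - 5)*(w - 2)*(w + 4)*(w + 1)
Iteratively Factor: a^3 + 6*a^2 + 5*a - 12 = (a + 4)*(a^2 + 2*a - 3) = (a + 3)*(a + 4)*(a - 1)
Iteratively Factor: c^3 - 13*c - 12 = (c + 3)*(c^2 - 3*c - 4) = (c + 1)*(c + 3)*(c - 4)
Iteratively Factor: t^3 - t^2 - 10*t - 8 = (t + 2)*(t^2 - 3*t - 4) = (t + 1)*(t + 2)*(t - 4)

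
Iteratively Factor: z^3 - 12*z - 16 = (z + 2)*(z^2 - 2*z - 8) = (z - 4)*(z + 2)*(z + 2)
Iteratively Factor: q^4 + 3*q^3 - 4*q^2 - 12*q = (q + 3)*(q^3 - 4*q) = (q + 2)*(q + 3)*(q^2 - 2*q) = (q - 2)*(q + 2)*(q + 3)*(q)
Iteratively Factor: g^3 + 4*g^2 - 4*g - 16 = (g + 4)*(g^2 - 4) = (g - 2)*(g + 4)*(g + 2)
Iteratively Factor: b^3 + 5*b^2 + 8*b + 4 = (b + 2)*(b^2 + 3*b + 2) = (b + 1)*(b + 2)*(b + 2)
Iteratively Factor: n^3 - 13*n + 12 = (n - 1)*(n^2 + n - 12) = (n - 3)*(n - 1)*(n + 4)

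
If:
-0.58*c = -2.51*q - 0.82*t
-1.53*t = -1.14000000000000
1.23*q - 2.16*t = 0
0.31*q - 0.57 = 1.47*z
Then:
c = 6.72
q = 1.31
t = 0.75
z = -0.11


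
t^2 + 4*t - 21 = (t - 3)*(t + 7)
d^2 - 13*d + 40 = (d - 8)*(d - 5)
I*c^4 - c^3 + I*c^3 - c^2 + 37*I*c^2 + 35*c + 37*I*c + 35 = (c - 5*I)*(c - I)*(c + 7*I)*(I*c + I)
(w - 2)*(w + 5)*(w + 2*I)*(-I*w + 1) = -I*w^4 + 3*w^3 - 3*I*w^3 + 9*w^2 + 12*I*w^2 - 30*w + 6*I*w - 20*I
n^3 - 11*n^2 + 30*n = n*(n - 6)*(n - 5)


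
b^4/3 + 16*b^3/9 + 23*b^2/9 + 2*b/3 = b*(b/3 + 1)*(b + 1/3)*(b + 2)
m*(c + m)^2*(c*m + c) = c^3*m^2 + c^3*m + 2*c^2*m^3 + 2*c^2*m^2 + c*m^4 + c*m^3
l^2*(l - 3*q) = l^3 - 3*l^2*q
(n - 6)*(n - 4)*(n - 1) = n^3 - 11*n^2 + 34*n - 24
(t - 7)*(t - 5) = t^2 - 12*t + 35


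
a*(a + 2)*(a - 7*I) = a^3 + 2*a^2 - 7*I*a^2 - 14*I*a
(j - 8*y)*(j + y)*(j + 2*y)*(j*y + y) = j^4*y - 5*j^3*y^2 + j^3*y - 22*j^2*y^3 - 5*j^2*y^2 - 16*j*y^4 - 22*j*y^3 - 16*y^4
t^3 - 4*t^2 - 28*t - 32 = (t - 8)*(t + 2)^2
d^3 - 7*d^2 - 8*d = d*(d - 8)*(d + 1)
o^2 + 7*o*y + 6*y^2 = (o + y)*(o + 6*y)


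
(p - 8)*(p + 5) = p^2 - 3*p - 40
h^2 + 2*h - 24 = (h - 4)*(h + 6)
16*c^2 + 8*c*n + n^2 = (4*c + n)^2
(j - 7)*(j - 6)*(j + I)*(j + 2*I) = j^4 - 13*j^3 + 3*I*j^3 + 40*j^2 - 39*I*j^2 + 26*j + 126*I*j - 84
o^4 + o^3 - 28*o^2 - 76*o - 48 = (o - 6)*(o + 1)*(o + 2)*(o + 4)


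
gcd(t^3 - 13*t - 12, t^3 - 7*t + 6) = t + 3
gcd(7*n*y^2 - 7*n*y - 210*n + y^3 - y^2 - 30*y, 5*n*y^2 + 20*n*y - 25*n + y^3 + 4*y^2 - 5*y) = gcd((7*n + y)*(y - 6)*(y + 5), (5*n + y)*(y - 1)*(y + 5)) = y + 5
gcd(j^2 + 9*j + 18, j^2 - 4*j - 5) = 1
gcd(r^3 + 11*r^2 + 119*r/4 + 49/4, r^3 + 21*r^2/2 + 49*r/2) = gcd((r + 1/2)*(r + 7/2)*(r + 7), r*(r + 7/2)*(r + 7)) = r^2 + 21*r/2 + 49/2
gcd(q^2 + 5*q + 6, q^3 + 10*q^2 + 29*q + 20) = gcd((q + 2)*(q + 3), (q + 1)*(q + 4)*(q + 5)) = 1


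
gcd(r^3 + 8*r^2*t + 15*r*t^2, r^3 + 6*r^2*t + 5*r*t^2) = r^2 + 5*r*t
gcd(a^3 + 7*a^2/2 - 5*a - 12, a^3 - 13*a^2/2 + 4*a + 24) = a + 3/2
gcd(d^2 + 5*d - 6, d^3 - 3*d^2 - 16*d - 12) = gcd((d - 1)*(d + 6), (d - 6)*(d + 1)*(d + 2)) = 1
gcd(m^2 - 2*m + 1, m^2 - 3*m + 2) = m - 1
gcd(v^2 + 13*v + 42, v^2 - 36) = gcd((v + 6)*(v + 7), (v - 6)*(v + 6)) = v + 6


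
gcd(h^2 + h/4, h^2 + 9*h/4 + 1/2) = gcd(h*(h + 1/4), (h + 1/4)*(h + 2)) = h + 1/4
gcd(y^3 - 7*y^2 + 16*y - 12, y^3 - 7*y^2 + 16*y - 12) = y^3 - 7*y^2 + 16*y - 12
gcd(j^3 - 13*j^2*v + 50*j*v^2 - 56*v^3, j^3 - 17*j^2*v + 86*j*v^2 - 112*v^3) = j^2 - 9*j*v + 14*v^2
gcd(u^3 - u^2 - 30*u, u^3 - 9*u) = u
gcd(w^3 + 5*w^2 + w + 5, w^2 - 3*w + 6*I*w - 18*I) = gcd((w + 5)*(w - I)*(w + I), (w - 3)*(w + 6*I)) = 1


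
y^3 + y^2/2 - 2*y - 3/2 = (y - 3/2)*(y + 1)^2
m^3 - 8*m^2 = m^2*(m - 8)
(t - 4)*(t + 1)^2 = t^3 - 2*t^2 - 7*t - 4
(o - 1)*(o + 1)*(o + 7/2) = o^3 + 7*o^2/2 - o - 7/2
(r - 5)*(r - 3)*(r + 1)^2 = r^4 - 6*r^3 + 22*r + 15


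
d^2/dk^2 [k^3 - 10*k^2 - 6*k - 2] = 6*k - 20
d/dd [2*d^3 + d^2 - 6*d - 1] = 6*d^2 + 2*d - 6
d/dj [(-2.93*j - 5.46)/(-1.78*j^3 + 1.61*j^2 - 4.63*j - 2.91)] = (-10.4308*j^3 - 24.4391*j^2 + 17.5812*j - 16.7535)/(3.1684*j^6 - 5.7316*j^5 + 19.0749*j^4 - 4.549*j^3 + 12.0667*j^2 + 26.9466*j + 8.4681)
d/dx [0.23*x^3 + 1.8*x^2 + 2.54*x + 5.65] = 0.69*x^2 + 3.6*x + 2.54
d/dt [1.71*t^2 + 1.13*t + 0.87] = 3.42*t + 1.13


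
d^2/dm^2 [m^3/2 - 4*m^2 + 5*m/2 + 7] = 3*m - 8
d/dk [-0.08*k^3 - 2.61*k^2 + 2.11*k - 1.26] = -0.24*k^2 - 5.22*k + 2.11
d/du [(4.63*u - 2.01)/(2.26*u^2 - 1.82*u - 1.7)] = (-10.4638*u^2 + 9.0852*u - 11.5292)/(5.1076*u^4 - 8.2264*u^3 - 4.3716*u^2 + 6.188*u + 2.89)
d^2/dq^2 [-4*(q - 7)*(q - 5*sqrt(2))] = -8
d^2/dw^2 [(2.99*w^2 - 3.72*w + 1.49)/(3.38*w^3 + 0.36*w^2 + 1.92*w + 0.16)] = (68.3179120000001*w^6 - 254.992608*w^5 + 60.6858720000001*w^4 + 49.555648*w^3 + 82.283616*w^2 + 2.630208*w + 13.25248)/(38.614472*w^9 + 12.338352*w^8 + 67.118688*w^7 + 19.547904*w^6 + 39.29472*w^5 + 10.273536*w^4 + 8.001024*w^3 + 1.79712*w^2 + 0.147456*w + 0.004096)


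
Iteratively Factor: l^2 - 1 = (l + 1)*(l - 1)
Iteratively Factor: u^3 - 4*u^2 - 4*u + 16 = (u - 4)*(u^2 - 4) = (u - 4)*(u + 2)*(u - 2)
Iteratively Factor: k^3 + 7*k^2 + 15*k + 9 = (k + 1)*(k^2 + 6*k + 9) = (k + 1)*(k + 3)*(k + 3)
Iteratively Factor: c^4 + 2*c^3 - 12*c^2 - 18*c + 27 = (c - 1)*(c^3 + 3*c^2 - 9*c - 27) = (c - 1)*(c + 3)*(c^2 - 9) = (c - 1)*(c + 3)^2*(c - 3)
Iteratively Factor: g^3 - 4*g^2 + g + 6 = (g + 1)*(g^2 - 5*g + 6) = (g - 3)*(g + 1)*(g - 2)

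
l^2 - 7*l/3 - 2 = (l - 3)*(l + 2/3)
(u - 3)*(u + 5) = u^2 + 2*u - 15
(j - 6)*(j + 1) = j^2 - 5*j - 6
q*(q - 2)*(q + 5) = q^3 + 3*q^2 - 10*q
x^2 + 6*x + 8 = (x + 2)*(x + 4)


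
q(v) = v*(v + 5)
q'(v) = 2*v + 5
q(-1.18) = -4.51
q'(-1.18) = 2.64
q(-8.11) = 25.22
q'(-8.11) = -11.22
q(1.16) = 7.15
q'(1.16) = 7.32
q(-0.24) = -1.14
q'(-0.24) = 4.52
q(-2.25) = -6.19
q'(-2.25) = 0.50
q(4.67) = 45.16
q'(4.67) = 14.34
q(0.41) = 2.22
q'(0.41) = 5.82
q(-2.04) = -6.04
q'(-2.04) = 0.92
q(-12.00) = 84.00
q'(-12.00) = -19.00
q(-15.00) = 150.00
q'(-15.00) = -25.00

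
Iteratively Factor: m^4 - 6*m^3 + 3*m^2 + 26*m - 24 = (m + 2)*(m^3 - 8*m^2 + 19*m - 12) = (m - 3)*(m + 2)*(m^2 - 5*m + 4) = (m - 4)*(m - 3)*(m + 2)*(m - 1)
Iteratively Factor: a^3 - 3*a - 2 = (a + 1)*(a^2 - a - 2) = (a - 2)*(a + 1)*(a + 1)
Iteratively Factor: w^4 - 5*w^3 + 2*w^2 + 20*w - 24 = (w + 2)*(w^3 - 7*w^2 + 16*w - 12) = (w - 3)*(w + 2)*(w^2 - 4*w + 4) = (w - 3)*(w - 2)*(w + 2)*(w - 2)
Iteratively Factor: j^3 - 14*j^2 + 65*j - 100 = (j - 4)*(j^2 - 10*j + 25) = (j - 5)*(j - 4)*(j - 5)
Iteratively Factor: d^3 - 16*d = (d - 4)*(d^2 + 4*d) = (d - 4)*(d + 4)*(d)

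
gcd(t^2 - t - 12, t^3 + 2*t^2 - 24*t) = t - 4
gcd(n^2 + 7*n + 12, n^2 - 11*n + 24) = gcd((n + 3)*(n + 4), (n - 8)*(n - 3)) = 1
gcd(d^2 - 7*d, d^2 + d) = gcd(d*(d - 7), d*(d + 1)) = d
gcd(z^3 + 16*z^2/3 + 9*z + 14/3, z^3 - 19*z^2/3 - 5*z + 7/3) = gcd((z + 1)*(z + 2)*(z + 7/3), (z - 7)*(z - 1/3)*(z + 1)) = z + 1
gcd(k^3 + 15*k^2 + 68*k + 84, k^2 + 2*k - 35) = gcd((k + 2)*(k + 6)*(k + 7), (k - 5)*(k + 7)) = k + 7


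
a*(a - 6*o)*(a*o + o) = a^3*o - 6*a^2*o^2 + a^2*o - 6*a*o^2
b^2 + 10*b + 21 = (b + 3)*(b + 7)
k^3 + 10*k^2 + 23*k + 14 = (k + 1)*(k + 2)*(k + 7)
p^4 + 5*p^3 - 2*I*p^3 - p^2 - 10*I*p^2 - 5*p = p*(p + 5)*(p - I)^2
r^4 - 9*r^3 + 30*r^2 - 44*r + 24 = (r - 3)*(r - 2)^3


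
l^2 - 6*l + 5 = (l - 5)*(l - 1)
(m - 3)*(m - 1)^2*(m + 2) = m^4 - 3*m^3 - 3*m^2 + 11*m - 6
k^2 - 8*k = k*(k - 8)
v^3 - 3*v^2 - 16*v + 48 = (v - 4)*(v - 3)*(v + 4)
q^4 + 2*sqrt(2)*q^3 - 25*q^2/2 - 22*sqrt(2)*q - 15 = (q - 5*sqrt(2)/2)*(q + sqrt(2)/2)*(q + sqrt(2))*(q + 3*sqrt(2))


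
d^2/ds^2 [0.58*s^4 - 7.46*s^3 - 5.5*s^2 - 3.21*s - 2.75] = 6.96*s^2 - 44.76*s - 11.0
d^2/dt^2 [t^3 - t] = 6*t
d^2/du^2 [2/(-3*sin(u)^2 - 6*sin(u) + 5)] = 12*(6*sin(u)^4 + 9*sin(u)^3 + 7*sin(u)^2 - 13*sin(u) - 17)/(3*sin(u)^2 + 6*sin(u) - 5)^3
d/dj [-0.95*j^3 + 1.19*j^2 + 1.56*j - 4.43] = -2.85*j^2 + 2.38*j + 1.56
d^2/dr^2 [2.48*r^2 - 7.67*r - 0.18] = 4.96000000000000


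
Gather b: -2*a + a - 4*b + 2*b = -a - 2*b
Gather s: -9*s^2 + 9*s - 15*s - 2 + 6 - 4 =-9*s^2 - 6*s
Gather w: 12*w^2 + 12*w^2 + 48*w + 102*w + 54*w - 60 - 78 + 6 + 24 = 24*w^2 + 204*w - 108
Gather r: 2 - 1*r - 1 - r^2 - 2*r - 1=-r^2 - 3*r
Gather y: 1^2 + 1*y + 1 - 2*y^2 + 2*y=-2*y^2 + 3*y + 2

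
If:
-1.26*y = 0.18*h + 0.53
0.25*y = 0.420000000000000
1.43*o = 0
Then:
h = -14.70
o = 0.00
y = 1.68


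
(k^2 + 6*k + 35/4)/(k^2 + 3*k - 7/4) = (2*k + 5)/(2*k - 1)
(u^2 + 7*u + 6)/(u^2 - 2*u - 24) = (u^2 + 7*u + 6)/(u^2 - 2*u - 24)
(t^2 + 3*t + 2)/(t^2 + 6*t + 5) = (t + 2)/(t + 5)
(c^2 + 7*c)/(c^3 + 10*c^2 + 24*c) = (c + 7)/(c^2 + 10*c + 24)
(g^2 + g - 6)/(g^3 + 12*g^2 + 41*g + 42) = (g - 2)/(g^2 + 9*g + 14)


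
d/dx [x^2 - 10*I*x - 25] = 2*x - 10*I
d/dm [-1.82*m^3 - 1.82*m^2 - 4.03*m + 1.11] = -5.46*m^2 - 3.64*m - 4.03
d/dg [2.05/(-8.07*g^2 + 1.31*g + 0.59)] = (33.087*g - 2.6855)/(-8.07*g^2 + 1.31*g + 0.59)^2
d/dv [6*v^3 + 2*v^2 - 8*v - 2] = 18*v^2 + 4*v - 8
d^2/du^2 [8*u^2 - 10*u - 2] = 16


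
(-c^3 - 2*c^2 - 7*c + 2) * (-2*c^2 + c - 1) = 2*c^5 + 3*c^4 + 13*c^3 - 9*c^2 + 9*c - 2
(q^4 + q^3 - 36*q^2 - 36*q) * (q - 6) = q^5 - 5*q^4 - 42*q^3 + 180*q^2 + 216*q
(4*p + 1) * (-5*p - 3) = -20*p^2 - 17*p - 3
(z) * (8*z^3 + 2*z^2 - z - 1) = 8*z^4 + 2*z^3 - z^2 - z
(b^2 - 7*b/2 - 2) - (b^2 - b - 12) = 10 - 5*b/2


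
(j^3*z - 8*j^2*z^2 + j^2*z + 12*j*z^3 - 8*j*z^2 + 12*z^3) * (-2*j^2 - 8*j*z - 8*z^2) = -2*j^5*z + 8*j^4*z^2 - 2*j^4*z + 32*j^3*z^3 + 8*j^3*z^2 - 32*j^2*z^4 + 32*j^2*z^3 - 96*j*z^5 - 32*j*z^4 - 96*z^5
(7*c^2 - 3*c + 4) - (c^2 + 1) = 6*c^2 - 3*c + 3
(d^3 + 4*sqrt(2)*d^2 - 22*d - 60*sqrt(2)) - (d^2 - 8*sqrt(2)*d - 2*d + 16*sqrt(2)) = d^3 - d^2 + 4*sqrt(2)*d^2 - 20*d + 8*sqrt(2)*d - 76*sqrt(2)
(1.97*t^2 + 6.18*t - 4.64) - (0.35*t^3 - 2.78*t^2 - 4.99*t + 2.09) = -0.35*t^3 + 4.75*t^2 + 11.17*t - 6.73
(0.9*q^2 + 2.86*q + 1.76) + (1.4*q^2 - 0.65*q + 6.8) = 2.3*q^2 + 2.21*q + 8.56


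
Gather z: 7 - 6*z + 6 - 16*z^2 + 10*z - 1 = -16*z^2 + 4*z + 12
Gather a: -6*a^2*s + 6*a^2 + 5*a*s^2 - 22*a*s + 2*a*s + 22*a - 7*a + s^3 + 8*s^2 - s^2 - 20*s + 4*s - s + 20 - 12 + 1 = a^2*(6 - 6*s) + a*(5*s^2 - 20*s + 15) + s^3 + 7*s^2 - 17*s + 9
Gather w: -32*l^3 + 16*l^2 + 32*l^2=-32*l^3 + 48*l^2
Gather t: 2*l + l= 3*l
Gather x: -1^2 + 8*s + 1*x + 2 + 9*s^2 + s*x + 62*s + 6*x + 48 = 9*s^2 + 70*s + x*(s + 7) + 49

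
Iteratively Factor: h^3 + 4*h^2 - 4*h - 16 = (h + 2)*(h^2 + 2*h - 8) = (h - 2)*(h + 2)*(h + 4)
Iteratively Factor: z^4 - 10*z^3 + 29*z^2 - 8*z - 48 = (z - 4)*(z^3 - 6*z^2 + 5*z + 12) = (z - 4)*(z + 1)*(z^2 - 7*z + 12) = (z - 4)*(z - 3)*(z + 1)*(z - 4)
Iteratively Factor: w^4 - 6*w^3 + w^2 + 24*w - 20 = (w - 2)*(w^3 - 4*w^2 - 7*w + 10) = (w - 2)*(w - 1)*(w^2 - 3*w - 10) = (w - 2)*(w - 1)*(w + 2)*(w - 5)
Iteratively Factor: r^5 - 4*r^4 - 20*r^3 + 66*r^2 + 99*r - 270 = (r - 2)*(r^4 - 2*r^3 - 24*r^2 + 18*r + 135) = (r - 2)*(r + 3)*(r^3 - 5*r^2 - 9*r + 45) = (r - 2)*(r + 3)^2*(r^2 - 8*r + 15) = (r - 5)*(r - 2)*(r + 3)^2*(r - 3)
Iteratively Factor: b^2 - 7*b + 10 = (b - 2)*(b - 5)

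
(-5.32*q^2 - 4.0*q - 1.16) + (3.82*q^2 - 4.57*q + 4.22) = -1.5*q^2 - 8.57*q + 3.06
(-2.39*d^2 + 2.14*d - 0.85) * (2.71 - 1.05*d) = 2.5095*d^3 - 8.7239*d^2 + 6.6919*d - 2.3035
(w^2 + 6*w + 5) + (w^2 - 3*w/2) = 2*w^2 + 9*w/2 + 5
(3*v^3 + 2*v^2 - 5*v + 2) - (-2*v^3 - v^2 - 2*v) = 5*v^3 + 3*v^2 - 3*v + 2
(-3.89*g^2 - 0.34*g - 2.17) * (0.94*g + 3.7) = -3.6566*g^3 - 14.7126*g^2 - 3.2978*g - 8.029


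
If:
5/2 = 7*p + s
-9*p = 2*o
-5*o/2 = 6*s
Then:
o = -90/71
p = 20/71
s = 75/142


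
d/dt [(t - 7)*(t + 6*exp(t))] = t + (t - 7)*(6*exp(t) + 1) + 6*exp(t)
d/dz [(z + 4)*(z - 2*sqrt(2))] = 2*z - 2*sqrt(2) + 4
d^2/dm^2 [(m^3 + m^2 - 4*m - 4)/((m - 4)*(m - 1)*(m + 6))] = 4*(33*m^5 - 51*m^4 + 185*m^3 - 534*m^2 + 1308*m - 2264)/(m^9 + 3*m^8 - 75*m^7 - 83*m^6 + 2094*m^5 - 1644*m^4 - 19592*m^3 + 50400*m^2 - 44928*m + 13824)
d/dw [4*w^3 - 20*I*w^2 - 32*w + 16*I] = 12*w^2 - 40*I*w - 32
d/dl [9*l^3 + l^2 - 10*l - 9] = 27*l^2 + 2*l - 10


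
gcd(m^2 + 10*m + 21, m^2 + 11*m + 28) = m + 7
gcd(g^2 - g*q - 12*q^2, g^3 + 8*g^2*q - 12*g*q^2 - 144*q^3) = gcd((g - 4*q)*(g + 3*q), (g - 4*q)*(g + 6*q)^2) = -g + 4*q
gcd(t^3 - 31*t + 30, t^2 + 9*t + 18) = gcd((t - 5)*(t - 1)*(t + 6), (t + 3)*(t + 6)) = t + 6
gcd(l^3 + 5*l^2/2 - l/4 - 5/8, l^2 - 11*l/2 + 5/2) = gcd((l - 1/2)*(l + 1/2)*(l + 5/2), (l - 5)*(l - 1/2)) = l - 1/2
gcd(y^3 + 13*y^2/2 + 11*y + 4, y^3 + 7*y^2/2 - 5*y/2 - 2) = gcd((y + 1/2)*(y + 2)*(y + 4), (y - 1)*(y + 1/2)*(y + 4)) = y^2 + 9*y/2 + 2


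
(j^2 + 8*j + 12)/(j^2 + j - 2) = (j + 6)/(j - 1)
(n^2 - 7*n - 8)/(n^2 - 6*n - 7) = (n - 8)/(n - 7)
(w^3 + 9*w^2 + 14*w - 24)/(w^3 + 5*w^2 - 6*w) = (w + 4)/w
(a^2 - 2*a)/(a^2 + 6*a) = (a - 2)/(a + 6)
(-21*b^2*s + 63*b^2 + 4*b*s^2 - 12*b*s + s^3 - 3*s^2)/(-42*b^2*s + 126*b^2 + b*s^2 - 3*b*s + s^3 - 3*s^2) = (-3*b + s)/(-6*b + s)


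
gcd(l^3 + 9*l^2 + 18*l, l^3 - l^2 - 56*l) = l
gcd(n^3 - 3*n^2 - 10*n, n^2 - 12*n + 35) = n - 5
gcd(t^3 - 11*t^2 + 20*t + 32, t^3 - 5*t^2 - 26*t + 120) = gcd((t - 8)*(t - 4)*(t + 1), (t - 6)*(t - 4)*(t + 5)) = t - 4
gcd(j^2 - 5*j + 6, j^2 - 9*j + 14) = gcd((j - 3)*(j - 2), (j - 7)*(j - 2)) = j - 2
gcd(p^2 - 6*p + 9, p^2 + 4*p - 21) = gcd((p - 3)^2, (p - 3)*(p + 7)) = p - 3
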